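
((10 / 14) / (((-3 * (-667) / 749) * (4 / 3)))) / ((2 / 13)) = 6955 / 5336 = 1.30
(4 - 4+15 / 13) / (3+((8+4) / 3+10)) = 15 / 221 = 0.07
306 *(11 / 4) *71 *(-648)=-38715732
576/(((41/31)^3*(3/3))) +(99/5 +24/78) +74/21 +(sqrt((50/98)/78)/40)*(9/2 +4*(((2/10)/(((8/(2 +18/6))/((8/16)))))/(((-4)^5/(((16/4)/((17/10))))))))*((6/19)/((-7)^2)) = 39163*sqrt(78)/5899292672 +25646060537/94077165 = 272.61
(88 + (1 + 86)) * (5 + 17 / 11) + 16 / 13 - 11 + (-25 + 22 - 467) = 95193 / 143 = 665.69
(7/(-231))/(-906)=1/29898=0.00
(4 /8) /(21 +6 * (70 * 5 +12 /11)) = 11 /46806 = 0.00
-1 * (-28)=28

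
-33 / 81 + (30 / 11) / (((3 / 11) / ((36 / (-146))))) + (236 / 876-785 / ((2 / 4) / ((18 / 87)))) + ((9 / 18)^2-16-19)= -82807693 / 228636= -362.18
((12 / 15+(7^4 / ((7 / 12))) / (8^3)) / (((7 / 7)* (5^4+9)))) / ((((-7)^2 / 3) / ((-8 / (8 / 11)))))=-186681 / 19882240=-0.01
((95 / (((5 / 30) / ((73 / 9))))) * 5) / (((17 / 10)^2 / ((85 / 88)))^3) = 67724609375 / 78470436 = 863.06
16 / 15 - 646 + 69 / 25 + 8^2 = -43363 / 75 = -578.17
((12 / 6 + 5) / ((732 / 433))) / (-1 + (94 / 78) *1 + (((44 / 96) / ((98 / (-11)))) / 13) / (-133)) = 1027157404 / 50892117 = 20.18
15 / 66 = 5 / 22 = 0.23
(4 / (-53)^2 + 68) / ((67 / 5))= 955080 / 188203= 5.07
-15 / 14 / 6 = -5 / 28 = -0.18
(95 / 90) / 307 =19 / 5526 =0.00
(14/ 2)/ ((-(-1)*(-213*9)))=-7/ 1917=-0.00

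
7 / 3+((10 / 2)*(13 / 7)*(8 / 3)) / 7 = 863 / 147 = 5.87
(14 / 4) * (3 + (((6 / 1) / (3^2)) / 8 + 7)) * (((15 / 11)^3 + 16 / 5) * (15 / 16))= 267197 / 1408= 189.77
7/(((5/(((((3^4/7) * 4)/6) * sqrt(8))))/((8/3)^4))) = 16384 * sqrt(2)/15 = 1544.70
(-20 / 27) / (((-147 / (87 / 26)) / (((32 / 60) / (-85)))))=-464 / 4385745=-0.00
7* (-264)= -1848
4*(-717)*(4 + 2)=-17208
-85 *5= -425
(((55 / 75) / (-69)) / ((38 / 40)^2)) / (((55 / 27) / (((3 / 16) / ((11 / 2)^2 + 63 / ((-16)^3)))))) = -36864 / 1028251823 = -0.00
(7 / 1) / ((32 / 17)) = 119 / 32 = 3.72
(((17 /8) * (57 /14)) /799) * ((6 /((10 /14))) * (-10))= -171 /188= -0.91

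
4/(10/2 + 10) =4/15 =0.27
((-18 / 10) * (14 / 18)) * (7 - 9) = 14 / 5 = 2.80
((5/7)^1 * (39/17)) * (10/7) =2.34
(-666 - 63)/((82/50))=-18225/41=-444.51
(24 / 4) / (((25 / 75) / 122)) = 2196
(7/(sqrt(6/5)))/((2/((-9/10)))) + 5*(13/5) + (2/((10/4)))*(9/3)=77/5 - 21*sqrt(30)/40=12.52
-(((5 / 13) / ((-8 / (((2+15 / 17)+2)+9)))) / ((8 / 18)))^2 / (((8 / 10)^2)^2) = -4405640625 / 800210944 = -5.51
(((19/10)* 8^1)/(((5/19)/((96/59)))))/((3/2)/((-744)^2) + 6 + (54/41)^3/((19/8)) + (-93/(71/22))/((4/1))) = -4756161117355720704/12259155081637225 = -387.97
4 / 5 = 0.80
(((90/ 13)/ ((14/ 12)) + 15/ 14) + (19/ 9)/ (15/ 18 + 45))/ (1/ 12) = 2117582/ 25025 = 84.62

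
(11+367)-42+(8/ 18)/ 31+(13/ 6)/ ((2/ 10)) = 193541/ 558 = 346.85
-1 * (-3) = 3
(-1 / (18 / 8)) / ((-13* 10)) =2 / 585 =0.00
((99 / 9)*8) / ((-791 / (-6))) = 528 / 791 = 0.67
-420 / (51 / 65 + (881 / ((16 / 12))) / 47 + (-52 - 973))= 5132400 / 12344117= 0.42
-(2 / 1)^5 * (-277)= 8864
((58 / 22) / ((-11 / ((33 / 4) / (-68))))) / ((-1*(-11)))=87 / 32912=0.00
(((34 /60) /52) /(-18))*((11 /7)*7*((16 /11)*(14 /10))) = -119 /8775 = -0.01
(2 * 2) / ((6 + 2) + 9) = 0.24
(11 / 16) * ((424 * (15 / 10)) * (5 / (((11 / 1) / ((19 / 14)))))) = 15105 / 56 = 269.73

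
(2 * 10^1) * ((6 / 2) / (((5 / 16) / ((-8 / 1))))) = -1536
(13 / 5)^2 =169 / 25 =6.76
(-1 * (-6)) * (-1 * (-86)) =516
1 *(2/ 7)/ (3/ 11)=22/ 21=1.05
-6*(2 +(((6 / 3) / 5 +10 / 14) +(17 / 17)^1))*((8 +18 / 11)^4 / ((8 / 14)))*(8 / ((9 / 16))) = -387832922112 / 73205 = -5297902.08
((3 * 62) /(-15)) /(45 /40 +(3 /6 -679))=0.02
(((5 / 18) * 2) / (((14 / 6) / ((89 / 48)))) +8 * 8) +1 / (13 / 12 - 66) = 50589407 / 785232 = 64.43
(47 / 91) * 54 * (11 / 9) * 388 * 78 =7221456 / 7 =1031636.57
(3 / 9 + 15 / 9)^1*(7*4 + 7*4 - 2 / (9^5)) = 6613484 / 59049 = 112.00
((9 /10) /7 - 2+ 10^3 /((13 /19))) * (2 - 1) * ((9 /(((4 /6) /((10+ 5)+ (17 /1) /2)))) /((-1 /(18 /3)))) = -5056826679 /1820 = -2778476.20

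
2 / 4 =1 / 2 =0.50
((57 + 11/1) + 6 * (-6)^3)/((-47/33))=862.21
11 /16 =0.69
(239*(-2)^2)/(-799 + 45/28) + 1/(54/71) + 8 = 8.12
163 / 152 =1.07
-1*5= -5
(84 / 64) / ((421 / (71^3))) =7516131 / 6736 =1115.82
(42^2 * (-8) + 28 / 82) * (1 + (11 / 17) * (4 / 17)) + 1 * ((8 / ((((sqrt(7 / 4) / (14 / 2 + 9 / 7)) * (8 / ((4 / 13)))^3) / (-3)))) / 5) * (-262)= -16259.70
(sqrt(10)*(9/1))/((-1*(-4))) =9*sqrt(10)/4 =7.12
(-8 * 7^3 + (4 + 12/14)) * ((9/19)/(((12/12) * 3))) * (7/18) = -168.19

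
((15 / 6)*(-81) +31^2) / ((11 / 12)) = 9102 / 11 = 827.45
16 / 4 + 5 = 9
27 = 27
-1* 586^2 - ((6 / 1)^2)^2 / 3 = -343828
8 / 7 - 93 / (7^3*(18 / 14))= 137 / 147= 0.93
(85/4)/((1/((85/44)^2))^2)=295.95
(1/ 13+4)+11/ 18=1097/ 234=4.69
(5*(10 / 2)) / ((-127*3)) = -25 / 381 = -0.07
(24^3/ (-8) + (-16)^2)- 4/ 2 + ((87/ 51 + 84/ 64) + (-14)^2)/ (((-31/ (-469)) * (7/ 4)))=519719/ 2108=246.55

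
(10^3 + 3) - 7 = 996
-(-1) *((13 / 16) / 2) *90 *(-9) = -5265 / 16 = -329.06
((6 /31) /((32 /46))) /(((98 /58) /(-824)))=-206103 /1519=-135.68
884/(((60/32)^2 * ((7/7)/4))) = 226304/225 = 1005.80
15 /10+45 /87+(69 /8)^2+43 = 221621 /1856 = 119.41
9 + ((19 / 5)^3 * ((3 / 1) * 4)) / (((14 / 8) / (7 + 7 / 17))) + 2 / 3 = 17840153 / 6375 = 2798.46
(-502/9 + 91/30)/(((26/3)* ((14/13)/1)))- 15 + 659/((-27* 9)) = -1589627/68040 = -23.36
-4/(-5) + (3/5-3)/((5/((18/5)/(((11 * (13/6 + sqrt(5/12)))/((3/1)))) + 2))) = -42212/105875 + 1944 * sqrt(15)/105875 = -0.33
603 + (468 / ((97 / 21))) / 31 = 1823049 / 3007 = 606.27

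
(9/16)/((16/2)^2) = 9/1024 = 0.01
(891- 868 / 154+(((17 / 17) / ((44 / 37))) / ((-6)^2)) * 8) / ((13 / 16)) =1402712 / 1287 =1089.91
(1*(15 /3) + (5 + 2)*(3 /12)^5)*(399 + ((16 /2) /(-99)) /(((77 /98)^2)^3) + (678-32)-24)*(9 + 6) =1529618045274895 /19954863104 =76653.90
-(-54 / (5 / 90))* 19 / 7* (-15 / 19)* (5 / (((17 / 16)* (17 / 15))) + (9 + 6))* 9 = -726302700 / 2023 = -359022.59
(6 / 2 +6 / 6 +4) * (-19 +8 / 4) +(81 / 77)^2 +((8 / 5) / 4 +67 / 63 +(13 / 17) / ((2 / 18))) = -126.55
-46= -46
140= 140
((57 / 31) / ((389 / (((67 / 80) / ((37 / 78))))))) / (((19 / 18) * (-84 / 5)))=-23517 / 49972496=-0.00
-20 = -20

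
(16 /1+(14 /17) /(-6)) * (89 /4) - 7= 70573 /204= 345.95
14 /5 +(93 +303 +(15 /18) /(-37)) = 442643 /1110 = 398.78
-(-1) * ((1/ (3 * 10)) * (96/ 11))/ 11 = 16/ 605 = 0.03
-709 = -709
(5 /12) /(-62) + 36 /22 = 1.63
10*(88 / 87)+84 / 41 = 43388 / 3567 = 12.16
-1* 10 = -10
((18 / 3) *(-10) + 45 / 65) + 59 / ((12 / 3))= -2317 / 52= -44.56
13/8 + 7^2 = 405/8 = 50.62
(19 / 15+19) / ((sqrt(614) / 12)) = 608 * sqrt(614) / 1535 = 9.81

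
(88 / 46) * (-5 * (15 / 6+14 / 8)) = -40.65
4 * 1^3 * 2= 8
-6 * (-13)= 78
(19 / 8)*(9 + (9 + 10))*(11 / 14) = 209 / 4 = 52.25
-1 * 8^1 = -8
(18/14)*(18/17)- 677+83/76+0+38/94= -286556317/425068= -674.14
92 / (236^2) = 23 / 13924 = 0.00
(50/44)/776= 0.00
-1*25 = -25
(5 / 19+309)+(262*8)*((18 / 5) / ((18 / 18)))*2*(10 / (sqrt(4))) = 1439540 / 19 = 75765.26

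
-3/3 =-1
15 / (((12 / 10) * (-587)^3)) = -0.00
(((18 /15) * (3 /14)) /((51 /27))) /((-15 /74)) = -1998 /2975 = -0.67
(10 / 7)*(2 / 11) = 20 / 77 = 0.26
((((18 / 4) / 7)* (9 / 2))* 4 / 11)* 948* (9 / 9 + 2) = 230364 / 77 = 2991.74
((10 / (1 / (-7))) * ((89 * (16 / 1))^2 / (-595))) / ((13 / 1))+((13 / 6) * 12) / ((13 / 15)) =4062182 / 221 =18380.91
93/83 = 1.12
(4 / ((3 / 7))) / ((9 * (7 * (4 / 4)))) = 4 / 27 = 0.15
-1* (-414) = 414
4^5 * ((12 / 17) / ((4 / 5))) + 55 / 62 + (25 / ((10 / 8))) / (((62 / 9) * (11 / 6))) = 10504165 / 11594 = 906.00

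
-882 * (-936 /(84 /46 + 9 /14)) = 88609248 /265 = 334374.52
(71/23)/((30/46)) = 71/15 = 4.73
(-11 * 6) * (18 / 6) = -198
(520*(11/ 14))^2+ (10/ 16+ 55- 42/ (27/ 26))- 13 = 588938893/ 3528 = 166932.79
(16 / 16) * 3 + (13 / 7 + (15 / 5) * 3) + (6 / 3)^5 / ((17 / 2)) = 2097 / 119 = 17.62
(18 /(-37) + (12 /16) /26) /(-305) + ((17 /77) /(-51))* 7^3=-57450247 /38730120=-1.48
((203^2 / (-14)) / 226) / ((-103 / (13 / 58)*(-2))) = -2639 / 186224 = -0.01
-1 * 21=-21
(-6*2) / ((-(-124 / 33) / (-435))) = 43065 / 31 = 1389.19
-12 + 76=64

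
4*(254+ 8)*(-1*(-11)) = 11528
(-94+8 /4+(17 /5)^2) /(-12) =6.70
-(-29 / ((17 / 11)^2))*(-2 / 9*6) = -16.19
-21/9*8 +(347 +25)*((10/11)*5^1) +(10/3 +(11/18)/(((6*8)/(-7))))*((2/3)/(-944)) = 22504445839/13457664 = 1672.24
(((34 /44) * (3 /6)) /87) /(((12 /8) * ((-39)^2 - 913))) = 17 /3491136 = 0.00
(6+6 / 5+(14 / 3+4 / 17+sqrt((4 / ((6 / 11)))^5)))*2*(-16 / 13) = -15488*sqrt(66) / 351-98752 / 3315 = -388.27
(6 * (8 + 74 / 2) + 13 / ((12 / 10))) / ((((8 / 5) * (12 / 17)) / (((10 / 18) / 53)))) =716125 / 274752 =2.61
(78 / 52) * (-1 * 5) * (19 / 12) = -95 / 8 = -11.88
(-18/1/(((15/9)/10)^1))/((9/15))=-180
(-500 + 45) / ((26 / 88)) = -1540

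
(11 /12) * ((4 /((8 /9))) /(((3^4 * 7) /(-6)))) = -11 /252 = -0.04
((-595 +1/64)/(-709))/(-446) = -38079/20237696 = -0.00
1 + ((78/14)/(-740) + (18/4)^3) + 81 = 1793497/10360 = 173.12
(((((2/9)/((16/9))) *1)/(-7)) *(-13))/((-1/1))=-13/56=-0.23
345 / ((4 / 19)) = 6555 / 4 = 1638.75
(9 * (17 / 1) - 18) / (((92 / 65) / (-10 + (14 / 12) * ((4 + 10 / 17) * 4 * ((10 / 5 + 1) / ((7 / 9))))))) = 6923.50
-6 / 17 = -0.35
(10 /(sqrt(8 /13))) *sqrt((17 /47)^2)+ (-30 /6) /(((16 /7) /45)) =-1575 /16+ 85 *sqrt(26) /94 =-93.83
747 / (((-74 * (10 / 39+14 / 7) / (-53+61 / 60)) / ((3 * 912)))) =5179352139 / 8140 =636284.05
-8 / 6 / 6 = -2 / 9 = -0.22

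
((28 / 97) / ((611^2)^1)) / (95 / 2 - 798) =-56 / 54354417637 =-0.00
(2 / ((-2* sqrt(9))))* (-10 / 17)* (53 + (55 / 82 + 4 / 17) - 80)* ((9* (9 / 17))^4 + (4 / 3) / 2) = -7839249303125 / 2968920987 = -2640.44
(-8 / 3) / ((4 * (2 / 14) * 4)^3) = -343 / 1536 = -0.22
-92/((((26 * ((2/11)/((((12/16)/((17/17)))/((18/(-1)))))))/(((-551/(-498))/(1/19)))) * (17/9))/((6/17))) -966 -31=-2479218085/2494648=-993.81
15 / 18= 5 / 6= 0.83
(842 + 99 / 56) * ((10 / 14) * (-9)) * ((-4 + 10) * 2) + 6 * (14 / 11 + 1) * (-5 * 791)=-128306235 / 1078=-119022.48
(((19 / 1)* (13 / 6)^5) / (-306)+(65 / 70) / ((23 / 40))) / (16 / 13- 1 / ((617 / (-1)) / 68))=-4147873477267 / 4120542026496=-1.01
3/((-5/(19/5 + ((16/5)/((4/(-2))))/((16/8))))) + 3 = 1.20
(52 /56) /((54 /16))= 52 /189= 0.28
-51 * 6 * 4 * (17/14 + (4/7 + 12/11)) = -271116/77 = -3520.99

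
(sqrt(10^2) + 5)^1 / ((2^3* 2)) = 15 / 16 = 0.94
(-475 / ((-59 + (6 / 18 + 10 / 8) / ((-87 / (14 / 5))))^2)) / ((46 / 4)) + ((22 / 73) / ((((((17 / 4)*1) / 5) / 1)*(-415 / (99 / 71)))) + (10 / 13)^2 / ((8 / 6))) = 290859658327540829649 / 675239238041635171099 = 0.43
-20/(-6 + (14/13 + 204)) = -65/647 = -0.10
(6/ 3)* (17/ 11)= 34/ 11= 3.09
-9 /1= -9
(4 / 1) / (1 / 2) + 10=18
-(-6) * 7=42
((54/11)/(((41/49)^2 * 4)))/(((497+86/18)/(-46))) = -13419189/83505356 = -0.16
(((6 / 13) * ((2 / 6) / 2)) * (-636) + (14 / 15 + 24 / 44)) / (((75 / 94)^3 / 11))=-84526872512 / 82265625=-1027.49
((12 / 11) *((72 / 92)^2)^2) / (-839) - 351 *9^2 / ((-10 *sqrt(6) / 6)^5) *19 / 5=-1259712 / 2582652589 + 4861701 *sqrt(6) / 125000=95.27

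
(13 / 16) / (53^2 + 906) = 13 / 59440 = 0.00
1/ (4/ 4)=1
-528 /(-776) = 66 /97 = 0.68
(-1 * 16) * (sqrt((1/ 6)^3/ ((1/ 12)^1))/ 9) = -8 * sqrt(2)/ 27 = -0.42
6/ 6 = 1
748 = 748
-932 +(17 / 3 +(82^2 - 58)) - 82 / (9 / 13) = 50591 / 9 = 5621.22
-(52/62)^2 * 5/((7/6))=-20280/6727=-3.01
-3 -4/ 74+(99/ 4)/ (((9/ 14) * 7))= 181/ 74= 2.45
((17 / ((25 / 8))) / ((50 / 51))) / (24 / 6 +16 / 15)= 2601 / 2375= 1.10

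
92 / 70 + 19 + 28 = 1691 / 35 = 48.31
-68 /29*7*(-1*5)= 2380 /29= 82.07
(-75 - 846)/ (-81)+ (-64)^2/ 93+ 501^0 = 56.41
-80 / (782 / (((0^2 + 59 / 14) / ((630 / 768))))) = -30208 / 57477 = -0.53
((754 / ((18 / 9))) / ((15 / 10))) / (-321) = -754 / 963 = -0.78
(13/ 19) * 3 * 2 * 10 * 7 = 5460/ 19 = 287.37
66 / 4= 33 / 2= 16.50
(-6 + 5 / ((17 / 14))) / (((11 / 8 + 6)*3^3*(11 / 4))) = -1024 / 297891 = -0.00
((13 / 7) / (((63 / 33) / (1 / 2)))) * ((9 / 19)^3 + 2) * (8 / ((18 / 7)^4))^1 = 101230129 / 540022788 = 0.19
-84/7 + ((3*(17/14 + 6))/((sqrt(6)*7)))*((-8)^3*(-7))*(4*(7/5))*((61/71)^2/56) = -12 + 24052544*sqrt(6)/176435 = 321.93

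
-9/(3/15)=-45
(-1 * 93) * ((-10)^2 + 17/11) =-103881/11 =-9443.73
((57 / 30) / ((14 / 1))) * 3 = 57 / 140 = 0.41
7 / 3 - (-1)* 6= 25 / 3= 8.33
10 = 10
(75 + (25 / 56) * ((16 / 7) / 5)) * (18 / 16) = 33165 / 392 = 84.60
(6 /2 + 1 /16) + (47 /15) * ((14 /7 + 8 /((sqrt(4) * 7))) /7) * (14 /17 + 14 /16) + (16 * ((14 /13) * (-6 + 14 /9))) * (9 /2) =-42028629 /123760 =-339.60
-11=-11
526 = 526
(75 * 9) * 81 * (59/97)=3225825/97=33255.93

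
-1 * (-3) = 3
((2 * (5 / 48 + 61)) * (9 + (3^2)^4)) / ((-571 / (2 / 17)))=-3211635 / 19414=-165.43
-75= -75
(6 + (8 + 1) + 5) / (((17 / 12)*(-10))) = -24 / 17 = -1.41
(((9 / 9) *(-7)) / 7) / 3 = -1 / 3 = -0.33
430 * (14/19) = 6020/19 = 316.84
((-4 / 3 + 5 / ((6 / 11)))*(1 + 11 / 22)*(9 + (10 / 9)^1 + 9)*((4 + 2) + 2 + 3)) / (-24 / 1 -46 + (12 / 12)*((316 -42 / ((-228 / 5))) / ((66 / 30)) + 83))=9292558 / 590841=15.73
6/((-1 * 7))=-6/7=-0.86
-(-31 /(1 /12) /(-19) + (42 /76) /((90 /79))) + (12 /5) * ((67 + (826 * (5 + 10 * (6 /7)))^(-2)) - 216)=-711882166039 /1884961500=-377.66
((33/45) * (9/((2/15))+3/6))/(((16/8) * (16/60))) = 187/2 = 93.50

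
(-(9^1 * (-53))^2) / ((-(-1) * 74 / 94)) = -10693863 / 37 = -289023.32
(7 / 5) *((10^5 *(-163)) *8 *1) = -182560000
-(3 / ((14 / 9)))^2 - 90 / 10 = -2493 / 196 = -12.72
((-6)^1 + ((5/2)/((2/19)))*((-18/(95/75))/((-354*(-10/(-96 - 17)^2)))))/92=-577437/43424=-13.30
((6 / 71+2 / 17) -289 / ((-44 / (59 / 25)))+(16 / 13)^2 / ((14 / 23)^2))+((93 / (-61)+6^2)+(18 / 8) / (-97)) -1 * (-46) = 1630351644360641 / 16263885863225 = 100.24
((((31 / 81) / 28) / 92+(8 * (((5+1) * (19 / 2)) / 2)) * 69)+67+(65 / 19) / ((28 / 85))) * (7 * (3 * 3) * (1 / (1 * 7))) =62675739625 / 440496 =142284.47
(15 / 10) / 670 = 3 / 1340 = 0.00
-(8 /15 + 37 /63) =-353 /315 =-1.12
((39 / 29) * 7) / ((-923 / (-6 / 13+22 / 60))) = 259 / 267670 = 0.00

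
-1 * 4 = -4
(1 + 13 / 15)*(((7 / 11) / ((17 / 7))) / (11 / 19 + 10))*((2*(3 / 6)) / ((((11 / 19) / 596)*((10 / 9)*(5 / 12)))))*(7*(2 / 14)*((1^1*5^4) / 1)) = 8855820960 / 137819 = 64256.89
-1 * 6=-6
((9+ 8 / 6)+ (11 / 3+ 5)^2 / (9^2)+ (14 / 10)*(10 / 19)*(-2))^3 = 937.44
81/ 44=1.84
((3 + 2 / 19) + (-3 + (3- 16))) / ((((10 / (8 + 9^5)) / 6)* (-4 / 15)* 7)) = 18602955 / 76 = 244775.72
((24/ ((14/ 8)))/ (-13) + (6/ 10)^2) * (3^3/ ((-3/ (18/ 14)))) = 128061/ 15925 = 8.04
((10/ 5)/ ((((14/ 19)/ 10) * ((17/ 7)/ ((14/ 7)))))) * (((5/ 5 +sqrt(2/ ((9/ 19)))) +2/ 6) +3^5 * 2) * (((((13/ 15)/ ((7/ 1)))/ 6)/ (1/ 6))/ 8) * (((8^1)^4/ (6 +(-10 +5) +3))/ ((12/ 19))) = 600704 * sqrt(38)/ 3213 +51660544/ 189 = 274488.71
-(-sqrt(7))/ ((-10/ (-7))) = 7 * sqrt(7)/ 10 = 1.85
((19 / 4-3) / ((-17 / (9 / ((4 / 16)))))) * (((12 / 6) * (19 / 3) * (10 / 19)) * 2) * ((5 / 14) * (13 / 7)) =-3900 / 119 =-32.77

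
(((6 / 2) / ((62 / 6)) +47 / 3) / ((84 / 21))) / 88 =371 / 8184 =0.05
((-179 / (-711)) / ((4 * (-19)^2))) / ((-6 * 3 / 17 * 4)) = -3043 / 73921248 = -0.00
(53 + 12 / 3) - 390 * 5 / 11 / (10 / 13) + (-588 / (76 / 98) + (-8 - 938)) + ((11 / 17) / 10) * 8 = -33347524 / 17765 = -1877.15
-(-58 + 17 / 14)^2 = -632025 / 196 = -3224.62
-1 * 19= -19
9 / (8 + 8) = 9 / 16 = 0.56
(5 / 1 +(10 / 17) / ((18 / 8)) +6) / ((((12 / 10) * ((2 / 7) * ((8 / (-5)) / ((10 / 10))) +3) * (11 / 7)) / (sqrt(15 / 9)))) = 2110675 * sqrt(15) / 2696166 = 3.03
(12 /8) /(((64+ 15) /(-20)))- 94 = -7456 /79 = -94.38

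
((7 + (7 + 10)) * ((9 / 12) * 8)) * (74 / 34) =5328 / 17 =313.41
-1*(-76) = 76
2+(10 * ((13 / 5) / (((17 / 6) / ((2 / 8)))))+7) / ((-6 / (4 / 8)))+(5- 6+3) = 329 / 102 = 3.23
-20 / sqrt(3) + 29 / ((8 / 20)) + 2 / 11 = 1599 / 22 - 20*sqrt(3) / 3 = 61.13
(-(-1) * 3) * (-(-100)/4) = 75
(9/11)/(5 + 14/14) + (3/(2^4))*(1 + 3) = 39/44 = 0.89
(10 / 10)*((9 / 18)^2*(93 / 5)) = 93 / 20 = 4.65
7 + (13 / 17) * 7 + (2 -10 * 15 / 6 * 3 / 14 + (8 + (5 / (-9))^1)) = 35215 / 2142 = 16.44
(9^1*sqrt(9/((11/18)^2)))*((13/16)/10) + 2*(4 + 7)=25.59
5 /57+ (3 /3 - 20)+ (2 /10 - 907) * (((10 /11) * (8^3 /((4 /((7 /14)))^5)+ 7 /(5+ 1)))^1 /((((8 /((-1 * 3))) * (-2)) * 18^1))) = -27991459 /963072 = -29.06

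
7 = 7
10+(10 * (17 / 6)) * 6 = 180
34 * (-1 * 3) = -102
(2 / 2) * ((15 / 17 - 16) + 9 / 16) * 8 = -3959 / 34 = -116.44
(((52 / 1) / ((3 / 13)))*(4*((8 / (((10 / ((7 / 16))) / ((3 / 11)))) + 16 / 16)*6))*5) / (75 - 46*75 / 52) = 8471632 / 2475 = 3422.88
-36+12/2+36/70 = -1032/35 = -29.49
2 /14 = 0.14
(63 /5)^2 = 3969 /25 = 158.76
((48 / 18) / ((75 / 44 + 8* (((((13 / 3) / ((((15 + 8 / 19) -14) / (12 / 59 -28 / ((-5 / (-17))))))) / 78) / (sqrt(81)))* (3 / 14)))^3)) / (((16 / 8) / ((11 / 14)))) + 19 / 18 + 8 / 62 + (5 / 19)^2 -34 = -1839208574981809870745239217083 / 58038399008674571651676877674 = -31.69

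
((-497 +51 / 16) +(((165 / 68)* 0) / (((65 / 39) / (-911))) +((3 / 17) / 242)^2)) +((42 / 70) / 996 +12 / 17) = -13854056761939 / 28095493360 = -493.11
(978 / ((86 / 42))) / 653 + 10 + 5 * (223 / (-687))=9.11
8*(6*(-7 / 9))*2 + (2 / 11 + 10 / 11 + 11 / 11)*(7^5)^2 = 19490789717 / 33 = 590629991.42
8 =8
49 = 49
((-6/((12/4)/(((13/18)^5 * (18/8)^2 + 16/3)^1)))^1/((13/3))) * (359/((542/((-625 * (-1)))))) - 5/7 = -1209.80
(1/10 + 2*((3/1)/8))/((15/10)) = 17/30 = 0.57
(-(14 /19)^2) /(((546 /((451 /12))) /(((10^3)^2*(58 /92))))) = -22888250000 /971451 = -23560.89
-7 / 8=-0.88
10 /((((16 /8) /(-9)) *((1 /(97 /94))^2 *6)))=-141135 /17672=-7.99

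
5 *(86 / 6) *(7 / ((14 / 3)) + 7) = 3655 / 6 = 609.17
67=67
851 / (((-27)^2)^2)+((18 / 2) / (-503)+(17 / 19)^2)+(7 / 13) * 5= 4361386957828 / 1254508464339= 3.48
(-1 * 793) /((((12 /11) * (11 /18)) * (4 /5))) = -1486.88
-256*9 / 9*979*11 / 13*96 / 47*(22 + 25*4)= -32288391168 / 611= -52845157.39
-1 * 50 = -50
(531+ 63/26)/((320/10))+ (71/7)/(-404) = 9790615/588224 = 16.64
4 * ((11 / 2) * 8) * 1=176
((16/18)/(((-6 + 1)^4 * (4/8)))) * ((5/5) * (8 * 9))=128/625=0.20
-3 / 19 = -0.16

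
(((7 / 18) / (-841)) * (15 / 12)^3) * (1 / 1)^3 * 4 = -875 / 242208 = -0.00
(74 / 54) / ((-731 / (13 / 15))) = -481 / 296055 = -0.00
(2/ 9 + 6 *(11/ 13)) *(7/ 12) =1085/ 351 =3.09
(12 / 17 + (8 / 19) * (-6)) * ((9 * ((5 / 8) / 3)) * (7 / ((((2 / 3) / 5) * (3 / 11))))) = -848925 / 1292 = -657.06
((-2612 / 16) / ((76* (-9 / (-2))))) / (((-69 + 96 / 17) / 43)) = 477343 / 1473336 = 0.32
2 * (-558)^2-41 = 622687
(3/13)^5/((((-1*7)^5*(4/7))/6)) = -729/1782948986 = -0.00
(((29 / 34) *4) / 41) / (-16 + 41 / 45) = -2610 / 473263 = -0.01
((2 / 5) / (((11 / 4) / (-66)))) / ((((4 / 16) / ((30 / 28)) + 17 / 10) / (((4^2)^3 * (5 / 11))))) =-2949120 / 319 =-9244.89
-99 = -99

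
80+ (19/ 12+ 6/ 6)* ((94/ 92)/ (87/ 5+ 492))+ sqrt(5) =sqrt(5)+ 112482805/ 1405944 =82.24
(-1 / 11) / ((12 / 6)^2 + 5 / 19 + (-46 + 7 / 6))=114 / 50875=0.00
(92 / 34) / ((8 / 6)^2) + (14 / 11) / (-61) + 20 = 1962113 / 91256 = 21.50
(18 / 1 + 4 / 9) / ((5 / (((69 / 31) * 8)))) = 30544 / 465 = 65.69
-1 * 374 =-374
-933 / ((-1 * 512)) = 933 / 512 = 1.82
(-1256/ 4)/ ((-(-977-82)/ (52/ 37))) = -16328/ 39183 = -0.42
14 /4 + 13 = 33 /2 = 16.50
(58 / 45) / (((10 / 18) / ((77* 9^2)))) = 361746 / 25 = 14469.84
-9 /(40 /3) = -27 /40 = -0.68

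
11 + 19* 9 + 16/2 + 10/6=575/3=191.67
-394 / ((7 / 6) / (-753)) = 1780092 / 7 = 254298.86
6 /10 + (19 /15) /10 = 109 /150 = 0.73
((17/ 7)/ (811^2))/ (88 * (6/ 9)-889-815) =-51/ 22725575992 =-0.00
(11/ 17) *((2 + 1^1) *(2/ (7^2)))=66/ 833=0.08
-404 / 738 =-202 / 369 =-0.55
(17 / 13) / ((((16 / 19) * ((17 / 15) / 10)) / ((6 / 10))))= 855 / 104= 8.22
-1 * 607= -607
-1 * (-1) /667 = 1 /667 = 0.00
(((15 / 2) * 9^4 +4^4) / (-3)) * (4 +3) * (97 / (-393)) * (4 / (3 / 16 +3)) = 2149485856 / 60129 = 35747.91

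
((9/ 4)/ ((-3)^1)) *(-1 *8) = 6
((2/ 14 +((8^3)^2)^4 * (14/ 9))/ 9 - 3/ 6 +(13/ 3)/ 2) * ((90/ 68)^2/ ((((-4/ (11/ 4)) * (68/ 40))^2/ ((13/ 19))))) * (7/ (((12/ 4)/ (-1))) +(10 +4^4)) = 42185426132332134196882.83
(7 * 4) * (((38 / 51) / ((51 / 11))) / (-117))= -11704 / 304317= -0.04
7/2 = 3.50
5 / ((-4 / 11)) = -55 / 4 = -13.75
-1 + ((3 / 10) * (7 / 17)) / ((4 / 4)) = -149 / 170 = -0.88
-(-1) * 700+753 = 1453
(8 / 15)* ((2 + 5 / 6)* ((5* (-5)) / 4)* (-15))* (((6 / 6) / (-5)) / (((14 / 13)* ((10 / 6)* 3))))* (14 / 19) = -221 / 57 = -3.88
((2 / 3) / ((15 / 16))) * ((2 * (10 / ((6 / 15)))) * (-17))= -5440 / 9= -604.44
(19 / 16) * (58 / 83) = 551 / 664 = 0.83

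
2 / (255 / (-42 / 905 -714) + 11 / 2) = 0.39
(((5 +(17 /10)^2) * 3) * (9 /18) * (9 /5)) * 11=234333 /1000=234.33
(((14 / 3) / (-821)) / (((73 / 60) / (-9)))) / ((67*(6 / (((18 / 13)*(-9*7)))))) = -0.01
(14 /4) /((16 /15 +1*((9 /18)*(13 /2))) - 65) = -0.06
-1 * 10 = -10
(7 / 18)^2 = 49 / 324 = 0.15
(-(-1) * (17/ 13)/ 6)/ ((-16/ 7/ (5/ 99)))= -595/ 123552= -0.00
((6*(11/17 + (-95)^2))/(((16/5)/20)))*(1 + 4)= 28769250/17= 1692308.82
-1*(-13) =13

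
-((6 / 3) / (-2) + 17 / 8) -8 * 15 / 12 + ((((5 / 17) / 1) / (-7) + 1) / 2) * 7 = -1057 / 136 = -7.77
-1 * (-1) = 1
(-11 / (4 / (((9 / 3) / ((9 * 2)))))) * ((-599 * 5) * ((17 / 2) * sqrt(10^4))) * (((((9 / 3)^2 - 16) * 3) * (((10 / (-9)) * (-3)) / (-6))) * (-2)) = -490056875 / 18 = -27225381.94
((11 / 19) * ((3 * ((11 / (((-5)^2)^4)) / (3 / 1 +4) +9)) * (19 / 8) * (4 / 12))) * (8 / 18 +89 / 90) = 5820119789 / 328125000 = 17.74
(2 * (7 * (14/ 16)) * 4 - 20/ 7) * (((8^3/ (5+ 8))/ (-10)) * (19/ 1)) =-1571072/ 455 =-3452.91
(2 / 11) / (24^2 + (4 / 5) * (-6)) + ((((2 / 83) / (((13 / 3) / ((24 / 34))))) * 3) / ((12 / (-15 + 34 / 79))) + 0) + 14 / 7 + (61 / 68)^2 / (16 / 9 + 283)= 1.99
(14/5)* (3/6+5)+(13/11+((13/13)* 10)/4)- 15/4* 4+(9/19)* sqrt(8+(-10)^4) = 449/110+54* sqrt(278)/19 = 51.47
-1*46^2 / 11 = -2116 / 11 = -192.36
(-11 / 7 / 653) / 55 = -1 / 22855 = -0.00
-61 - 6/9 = -185/3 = -61.67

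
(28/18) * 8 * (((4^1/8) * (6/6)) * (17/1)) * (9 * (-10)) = -9520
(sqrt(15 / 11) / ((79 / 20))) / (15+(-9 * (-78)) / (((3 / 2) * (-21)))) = -0.04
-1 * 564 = -564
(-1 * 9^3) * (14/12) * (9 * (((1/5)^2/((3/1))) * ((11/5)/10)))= -56133/2500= -22.45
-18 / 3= -6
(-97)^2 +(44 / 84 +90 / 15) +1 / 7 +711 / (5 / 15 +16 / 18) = 329914 / 33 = 9997.39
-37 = -37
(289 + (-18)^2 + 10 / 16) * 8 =4909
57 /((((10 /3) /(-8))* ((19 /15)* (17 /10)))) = -1080 /17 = -63.53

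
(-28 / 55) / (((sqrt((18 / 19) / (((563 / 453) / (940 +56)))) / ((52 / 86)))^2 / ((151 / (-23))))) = 25309102 / 15724996155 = 0.00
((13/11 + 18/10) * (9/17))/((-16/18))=-3321/1870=-1.78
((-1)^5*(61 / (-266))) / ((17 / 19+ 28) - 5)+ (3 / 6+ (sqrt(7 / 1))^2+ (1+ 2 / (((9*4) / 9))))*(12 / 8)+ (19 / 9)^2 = 9249743 / 514836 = 17.97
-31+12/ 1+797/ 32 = 189/ 32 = 5.91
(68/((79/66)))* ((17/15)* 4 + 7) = 655.21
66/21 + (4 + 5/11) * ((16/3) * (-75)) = -136958/77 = -1778.68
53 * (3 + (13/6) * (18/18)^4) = 1643/6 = 273.83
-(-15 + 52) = -37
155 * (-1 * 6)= -930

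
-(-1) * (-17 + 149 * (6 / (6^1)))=132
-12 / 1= -12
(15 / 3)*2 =10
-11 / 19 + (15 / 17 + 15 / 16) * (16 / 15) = 440 / 323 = 1.36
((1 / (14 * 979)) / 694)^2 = 1 / 90477459137296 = 0.00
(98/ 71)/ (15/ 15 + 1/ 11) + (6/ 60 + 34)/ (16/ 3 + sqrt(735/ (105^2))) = 4174687/ 544002-1023 * sqrt(15)/ 12770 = 7.36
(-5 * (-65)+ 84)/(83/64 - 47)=-26176/2925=-8.95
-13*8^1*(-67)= 6968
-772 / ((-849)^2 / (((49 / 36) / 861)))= -0.00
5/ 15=1/ 3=0.33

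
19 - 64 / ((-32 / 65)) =149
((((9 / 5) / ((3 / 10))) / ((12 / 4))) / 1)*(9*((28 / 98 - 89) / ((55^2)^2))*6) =-67068 / 64054375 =-0.00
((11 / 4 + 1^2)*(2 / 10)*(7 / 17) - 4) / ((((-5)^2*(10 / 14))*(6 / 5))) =-1757 / 10200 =-0.17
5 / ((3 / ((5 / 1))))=25 / 3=8.33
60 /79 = 0.76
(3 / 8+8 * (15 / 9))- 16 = -55 / 24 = -2.29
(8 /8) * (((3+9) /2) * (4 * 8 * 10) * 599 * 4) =4600320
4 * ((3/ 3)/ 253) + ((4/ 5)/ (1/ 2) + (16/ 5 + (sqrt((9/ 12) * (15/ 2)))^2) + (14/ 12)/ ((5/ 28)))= 103067/ 6072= 16.97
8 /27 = 0.30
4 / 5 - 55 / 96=109 / 480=0.23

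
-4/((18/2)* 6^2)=-1/81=-0.01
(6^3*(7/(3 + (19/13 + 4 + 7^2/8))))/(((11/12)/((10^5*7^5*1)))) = 3171440563200000/16687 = 190054567219.99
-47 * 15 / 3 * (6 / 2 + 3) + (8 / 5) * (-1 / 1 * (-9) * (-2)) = -7194 / 5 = -1438.80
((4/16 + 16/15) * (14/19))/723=553/412110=0.00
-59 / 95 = -0.62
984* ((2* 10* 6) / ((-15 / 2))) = -15744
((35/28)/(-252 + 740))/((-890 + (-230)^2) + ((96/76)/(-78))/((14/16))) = 8645/175534103616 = 0.00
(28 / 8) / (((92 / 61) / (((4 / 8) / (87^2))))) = 427 / 2785392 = 0.00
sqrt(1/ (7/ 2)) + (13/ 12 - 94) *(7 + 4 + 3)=-1300.30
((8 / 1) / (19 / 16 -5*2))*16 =-2048 / 141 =-14.52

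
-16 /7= -2.29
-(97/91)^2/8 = -9409/66248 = -0.14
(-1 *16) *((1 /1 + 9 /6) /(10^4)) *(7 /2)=-7 /500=-0.01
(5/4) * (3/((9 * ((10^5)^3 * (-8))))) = -1/19200000000000000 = -0.00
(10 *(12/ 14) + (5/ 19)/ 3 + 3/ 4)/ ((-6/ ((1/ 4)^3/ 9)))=-15017/ 5515776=-0.00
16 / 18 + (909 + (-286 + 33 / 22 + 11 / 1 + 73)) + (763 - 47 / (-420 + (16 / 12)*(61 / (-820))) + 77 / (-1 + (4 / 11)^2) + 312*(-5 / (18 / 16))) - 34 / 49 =-4093889329 / 1139372010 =-3.59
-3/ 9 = -1/ 3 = -0.33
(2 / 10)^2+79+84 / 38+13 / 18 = 700867 / 8550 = 81.97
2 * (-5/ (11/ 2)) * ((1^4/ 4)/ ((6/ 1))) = -5/ 66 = -0.08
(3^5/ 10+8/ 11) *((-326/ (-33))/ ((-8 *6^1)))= -448739/ 87120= -5.15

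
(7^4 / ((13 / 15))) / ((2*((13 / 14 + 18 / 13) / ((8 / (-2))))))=-1008420 / 421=-2395.30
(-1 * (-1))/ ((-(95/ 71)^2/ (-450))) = 90738/ 361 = 251.35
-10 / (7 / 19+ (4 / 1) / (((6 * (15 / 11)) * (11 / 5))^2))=-26.26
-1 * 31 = -31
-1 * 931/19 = -49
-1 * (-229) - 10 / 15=685 / 3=228.33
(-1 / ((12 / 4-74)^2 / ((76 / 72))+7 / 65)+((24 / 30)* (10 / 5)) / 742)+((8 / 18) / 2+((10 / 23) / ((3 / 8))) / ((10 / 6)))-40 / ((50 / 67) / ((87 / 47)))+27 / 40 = -16626201623156557 / 170311687650216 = -97.62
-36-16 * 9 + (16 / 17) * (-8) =-3188 / 17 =-187.53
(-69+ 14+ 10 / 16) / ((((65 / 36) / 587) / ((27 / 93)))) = -4136589 / 806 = -5132.24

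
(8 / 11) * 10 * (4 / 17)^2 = 1280 / 3179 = 0.40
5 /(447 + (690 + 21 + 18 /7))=35 /8124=0.00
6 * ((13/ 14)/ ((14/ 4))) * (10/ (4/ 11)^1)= 2145/ 49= 43.78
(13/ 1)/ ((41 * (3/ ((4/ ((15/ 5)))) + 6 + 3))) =52/ 1845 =0.03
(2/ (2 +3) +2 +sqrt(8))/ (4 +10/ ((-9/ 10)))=-9*sqrt(2)/ 32- 27/ 80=-0.74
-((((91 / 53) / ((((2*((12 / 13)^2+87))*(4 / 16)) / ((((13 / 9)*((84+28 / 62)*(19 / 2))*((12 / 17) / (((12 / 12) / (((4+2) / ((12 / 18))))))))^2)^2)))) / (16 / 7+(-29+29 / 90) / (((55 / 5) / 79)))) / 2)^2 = -10718454964594388327603025361622723342133809912217600 / 134869478376392593106753046961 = -79472799136075957670150.34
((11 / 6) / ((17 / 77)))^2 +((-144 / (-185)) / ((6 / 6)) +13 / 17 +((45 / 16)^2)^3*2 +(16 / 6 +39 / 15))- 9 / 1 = 1056.65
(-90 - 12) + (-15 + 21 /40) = -116.48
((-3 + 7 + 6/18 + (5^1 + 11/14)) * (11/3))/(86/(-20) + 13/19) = -444125/43281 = -10.26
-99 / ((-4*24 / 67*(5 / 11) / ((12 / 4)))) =456.02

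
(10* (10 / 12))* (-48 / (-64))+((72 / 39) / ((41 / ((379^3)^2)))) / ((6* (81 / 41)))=47419311333205861 / 4212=11258146090504.72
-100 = -100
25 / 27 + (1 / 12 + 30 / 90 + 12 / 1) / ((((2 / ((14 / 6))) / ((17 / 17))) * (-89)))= 14671 / 19224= 0.76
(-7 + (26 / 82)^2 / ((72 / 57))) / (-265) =0.03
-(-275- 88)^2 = -131769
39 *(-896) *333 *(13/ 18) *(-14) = 117656448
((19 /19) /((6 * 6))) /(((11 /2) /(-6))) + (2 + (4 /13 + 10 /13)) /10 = 119 /429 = 0.28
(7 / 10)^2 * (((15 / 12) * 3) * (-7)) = -1029 / 80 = -12.86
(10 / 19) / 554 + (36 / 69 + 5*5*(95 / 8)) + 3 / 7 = 297.83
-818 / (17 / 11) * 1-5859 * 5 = -29824.29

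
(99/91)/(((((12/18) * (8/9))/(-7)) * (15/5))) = -4.28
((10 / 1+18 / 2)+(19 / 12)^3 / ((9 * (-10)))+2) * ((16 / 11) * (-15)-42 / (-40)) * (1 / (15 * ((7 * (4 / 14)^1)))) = -4963549903 / 342144000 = -14.51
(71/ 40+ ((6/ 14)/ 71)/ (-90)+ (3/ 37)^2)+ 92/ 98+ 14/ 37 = 1770978071/ 571530120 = 3.10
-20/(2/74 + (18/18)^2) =-370/19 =-19.47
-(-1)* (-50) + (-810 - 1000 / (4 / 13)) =-4110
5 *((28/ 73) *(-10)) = -1400/ 73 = -19.18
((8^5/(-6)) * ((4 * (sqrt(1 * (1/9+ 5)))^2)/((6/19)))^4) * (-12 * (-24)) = -4894807657816260608/177147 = -27631332496831.79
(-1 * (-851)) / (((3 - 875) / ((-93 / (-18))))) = -26381 / 5232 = -5.04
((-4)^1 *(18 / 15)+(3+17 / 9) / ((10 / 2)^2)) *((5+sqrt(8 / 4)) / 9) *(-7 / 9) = 7252 *sqrt(2) / 18225+7252 / 3645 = 2.55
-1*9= -9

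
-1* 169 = -169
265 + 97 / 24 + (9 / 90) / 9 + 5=98659 / 360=274.05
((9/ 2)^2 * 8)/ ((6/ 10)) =270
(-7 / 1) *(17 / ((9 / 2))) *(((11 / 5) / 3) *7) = -18326 / 135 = -135.75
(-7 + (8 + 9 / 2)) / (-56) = -0.10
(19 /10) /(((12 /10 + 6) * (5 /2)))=19 /180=0.11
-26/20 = -13/10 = -1.30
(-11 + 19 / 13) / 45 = -124 / 585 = -0.21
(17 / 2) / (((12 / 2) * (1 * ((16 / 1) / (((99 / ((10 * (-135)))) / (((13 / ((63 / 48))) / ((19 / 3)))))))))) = -0.00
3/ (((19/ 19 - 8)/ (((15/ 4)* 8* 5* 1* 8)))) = -3600/ 7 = -514.29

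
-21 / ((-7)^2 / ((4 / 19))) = -0.09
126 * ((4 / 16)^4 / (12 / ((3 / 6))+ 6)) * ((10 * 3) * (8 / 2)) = 63 / 32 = 1.97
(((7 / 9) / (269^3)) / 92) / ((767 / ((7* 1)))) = 49 / 12361823563284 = 0.00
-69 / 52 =-1.33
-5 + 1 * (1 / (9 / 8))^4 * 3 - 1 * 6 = -9.13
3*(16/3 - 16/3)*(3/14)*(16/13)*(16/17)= 0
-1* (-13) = 13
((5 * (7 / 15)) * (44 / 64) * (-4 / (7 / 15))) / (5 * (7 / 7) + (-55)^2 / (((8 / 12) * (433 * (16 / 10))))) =-1.19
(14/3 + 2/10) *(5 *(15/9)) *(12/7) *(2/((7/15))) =297.96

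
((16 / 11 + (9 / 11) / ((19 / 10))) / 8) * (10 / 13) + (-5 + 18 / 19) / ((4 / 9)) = -97129 / 10868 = -8.94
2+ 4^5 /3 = 1030 /3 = 343.33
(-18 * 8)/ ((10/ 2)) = -144/ 5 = -28.80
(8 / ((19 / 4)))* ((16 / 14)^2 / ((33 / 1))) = 2048 / 30723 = 0.07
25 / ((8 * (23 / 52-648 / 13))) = -0.06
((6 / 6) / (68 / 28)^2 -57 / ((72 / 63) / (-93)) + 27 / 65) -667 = 596906139 / 150280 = 3971.96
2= 2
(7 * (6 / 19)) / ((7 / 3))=18 / 19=0.95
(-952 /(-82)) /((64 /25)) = 2975 /656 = 4.54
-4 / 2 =-2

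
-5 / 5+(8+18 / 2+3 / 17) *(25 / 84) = 4.11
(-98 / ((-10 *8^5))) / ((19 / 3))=147 / 3112960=0.00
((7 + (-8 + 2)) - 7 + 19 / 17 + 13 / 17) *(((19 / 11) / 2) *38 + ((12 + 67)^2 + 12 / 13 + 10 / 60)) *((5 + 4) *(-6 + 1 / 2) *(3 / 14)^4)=6541403265 / 2425696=2696.71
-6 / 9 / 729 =-2 / 2187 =-0.00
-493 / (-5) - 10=443 / 5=88.60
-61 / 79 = -0.77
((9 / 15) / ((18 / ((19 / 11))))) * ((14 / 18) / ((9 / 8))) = 532 / 13365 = 0.04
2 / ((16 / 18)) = 9 / 4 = 2.25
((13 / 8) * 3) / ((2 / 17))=663 / 16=41.44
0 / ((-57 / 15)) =0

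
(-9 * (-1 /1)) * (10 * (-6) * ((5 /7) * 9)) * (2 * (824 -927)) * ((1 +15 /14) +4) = 212746500 /49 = 4341765.31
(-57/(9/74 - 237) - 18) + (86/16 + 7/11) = -6040637/514184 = -11.75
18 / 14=9 / 7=1.29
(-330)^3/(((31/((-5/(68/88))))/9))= 35577630000/527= 67509734.35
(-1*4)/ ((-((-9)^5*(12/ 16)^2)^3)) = -16384/ 150094635296999121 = -0.00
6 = 6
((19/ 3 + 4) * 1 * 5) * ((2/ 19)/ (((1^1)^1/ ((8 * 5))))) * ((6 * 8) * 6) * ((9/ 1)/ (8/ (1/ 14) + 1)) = 10713600/ 2147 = 4990.03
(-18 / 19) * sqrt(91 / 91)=-18 / 19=-0.95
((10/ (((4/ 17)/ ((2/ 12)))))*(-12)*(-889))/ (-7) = -10795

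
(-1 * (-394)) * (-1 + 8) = 2758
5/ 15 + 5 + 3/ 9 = 17/ 3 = 5.67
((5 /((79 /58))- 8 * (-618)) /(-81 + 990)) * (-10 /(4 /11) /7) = -1535545 /71811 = -21.38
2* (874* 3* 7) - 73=36635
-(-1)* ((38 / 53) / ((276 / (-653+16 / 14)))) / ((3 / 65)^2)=-13566475 / 17066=-794.94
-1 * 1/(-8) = 1/8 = 0.12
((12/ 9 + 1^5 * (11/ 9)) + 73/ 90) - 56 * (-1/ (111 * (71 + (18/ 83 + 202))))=84790429/ 25171470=3.37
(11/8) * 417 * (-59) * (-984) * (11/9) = 40685161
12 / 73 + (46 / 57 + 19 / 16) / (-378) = 4004045 / 25165728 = 0.16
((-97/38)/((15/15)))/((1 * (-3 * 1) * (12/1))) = 97/1368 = 0.07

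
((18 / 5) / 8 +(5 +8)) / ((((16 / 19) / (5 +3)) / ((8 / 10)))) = 5111 / 50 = 102.22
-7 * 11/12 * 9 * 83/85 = -19173/340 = -56.39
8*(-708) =-5664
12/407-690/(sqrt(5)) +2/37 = 34/407-138 * sqrt(5) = -308.49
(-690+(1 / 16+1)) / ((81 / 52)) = -143299 / 324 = -442.28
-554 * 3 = -1662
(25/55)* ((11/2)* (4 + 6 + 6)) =40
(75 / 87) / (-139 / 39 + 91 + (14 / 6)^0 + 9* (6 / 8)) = 3900 / 430621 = 0.01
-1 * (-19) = 19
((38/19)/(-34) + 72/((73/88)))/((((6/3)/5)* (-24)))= -538195/59568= -9.03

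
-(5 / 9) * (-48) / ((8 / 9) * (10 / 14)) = 42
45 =45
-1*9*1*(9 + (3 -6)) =-54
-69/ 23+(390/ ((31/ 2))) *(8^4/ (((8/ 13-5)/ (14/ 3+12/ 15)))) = -227054773/ 1767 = -128497.32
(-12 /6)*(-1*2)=4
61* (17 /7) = 1037 /7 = 148.14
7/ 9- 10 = -83/ 9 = -9.22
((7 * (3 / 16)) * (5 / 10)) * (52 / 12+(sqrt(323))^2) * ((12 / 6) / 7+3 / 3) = 4419 / 16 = 276.19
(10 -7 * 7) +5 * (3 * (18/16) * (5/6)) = -399/16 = -24.94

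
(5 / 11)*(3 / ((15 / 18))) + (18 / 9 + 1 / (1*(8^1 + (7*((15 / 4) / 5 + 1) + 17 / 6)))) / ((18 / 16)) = 94682 / 27423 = 3.45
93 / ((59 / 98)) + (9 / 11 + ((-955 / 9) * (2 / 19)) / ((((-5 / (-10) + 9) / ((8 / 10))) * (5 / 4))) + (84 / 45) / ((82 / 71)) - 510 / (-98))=3417762725918 / 21180897045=161.36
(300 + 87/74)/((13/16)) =178296/481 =370.68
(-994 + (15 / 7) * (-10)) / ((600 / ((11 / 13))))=-19547 / 13650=-1.43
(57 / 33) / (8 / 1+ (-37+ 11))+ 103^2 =2100563 / 198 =10608.90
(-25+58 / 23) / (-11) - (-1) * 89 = 2094 / 23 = 91.04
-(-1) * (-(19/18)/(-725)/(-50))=-19/652500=-0.00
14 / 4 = 7 / 2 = 3.50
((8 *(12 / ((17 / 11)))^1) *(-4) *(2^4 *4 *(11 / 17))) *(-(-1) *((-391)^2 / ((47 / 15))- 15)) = -6817227816960 / 13583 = -501894118.90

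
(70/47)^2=4900/2209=2.22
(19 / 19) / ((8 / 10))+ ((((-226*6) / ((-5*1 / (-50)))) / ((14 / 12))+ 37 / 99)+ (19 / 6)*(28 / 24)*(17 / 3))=-24117020 / 2079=-11600.30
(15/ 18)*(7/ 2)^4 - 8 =11237/ 96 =117.05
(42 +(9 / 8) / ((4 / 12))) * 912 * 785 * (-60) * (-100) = 194909220000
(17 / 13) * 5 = 85 / 13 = 6.54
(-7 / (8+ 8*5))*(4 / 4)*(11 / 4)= -0.40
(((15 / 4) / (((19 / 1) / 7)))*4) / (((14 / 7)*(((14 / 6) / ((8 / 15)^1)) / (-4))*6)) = -8 / 19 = -0.42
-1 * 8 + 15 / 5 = -5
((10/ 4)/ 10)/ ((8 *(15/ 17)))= 0.04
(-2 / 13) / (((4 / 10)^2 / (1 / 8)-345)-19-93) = 50 / 148109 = 0.00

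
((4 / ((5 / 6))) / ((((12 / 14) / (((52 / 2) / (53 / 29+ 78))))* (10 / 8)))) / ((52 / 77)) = 125048 / 57875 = 2.16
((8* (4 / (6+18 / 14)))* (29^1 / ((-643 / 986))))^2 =141954125824 / 3721041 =38149.04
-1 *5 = -5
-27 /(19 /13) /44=-351 /836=-0.42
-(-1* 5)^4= -625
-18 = -18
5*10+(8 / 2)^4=306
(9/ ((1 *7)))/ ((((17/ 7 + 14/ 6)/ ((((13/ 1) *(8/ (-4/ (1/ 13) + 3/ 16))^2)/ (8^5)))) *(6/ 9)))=1053/ 274896400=0.00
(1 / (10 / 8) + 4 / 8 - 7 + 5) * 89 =-623 / 10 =-62.30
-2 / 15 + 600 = 8998 / 15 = 599.87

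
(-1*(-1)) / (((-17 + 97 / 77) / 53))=-4081 / 1212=-3.37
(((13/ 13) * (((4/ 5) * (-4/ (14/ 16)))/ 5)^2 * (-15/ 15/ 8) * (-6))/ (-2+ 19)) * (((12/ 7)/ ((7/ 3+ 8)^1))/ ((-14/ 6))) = -1327104/ 790829375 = -0.00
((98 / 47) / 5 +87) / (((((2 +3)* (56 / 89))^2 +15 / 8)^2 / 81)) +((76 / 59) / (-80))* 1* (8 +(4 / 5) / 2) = 786356720360507571 / 15432809283639250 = 50.95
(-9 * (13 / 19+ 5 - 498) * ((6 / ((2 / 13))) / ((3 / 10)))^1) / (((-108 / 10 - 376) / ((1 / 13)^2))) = -2104650 / 238849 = -8.81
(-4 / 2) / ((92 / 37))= -37 / 46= -0.80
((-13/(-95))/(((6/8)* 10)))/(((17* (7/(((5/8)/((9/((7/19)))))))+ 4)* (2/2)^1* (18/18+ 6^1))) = 13/23217810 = 0.00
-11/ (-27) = 11/ 27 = 0.41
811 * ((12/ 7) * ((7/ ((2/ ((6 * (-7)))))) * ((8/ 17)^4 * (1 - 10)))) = 7533969408/ 83521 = 90204.49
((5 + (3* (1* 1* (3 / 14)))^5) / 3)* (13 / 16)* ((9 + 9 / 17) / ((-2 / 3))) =-170224821 / 8605184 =-19.78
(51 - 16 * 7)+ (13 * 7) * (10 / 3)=727 / 3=242.33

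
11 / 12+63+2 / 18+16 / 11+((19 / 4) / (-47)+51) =541522 / 4653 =116.38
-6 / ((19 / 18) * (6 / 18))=-324 / 19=-17.05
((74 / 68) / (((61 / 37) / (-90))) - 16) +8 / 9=-695477 / 9333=-74.52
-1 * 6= -6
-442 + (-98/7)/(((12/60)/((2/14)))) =-452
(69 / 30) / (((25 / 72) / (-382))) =-316296 / 125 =-2530.37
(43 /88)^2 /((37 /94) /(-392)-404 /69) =-0.04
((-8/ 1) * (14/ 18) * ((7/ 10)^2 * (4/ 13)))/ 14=-196/ 2925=-0.07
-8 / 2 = -4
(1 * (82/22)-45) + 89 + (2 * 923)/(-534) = 130022/2937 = 44.27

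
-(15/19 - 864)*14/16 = 114807/152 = 755.31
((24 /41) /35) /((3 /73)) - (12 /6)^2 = -5156 /1435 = -3.59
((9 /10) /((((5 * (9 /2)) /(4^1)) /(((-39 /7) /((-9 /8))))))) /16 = 26 /525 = 0.05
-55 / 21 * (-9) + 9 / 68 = 11283 / 476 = 23.70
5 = 5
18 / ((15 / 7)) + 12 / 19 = 858 / 95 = 9.03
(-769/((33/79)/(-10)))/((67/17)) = 10327670/2211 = 4671.04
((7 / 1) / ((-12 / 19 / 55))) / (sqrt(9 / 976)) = -7315 * sqrt(61) / 9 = -6348.00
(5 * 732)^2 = 13395600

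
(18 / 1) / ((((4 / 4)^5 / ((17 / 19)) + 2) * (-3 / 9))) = -918 / 53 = -17.32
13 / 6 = 2.17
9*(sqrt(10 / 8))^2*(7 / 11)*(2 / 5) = 63 / 22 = 2.86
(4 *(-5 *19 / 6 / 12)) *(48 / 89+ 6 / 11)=-5605 / 979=-5.73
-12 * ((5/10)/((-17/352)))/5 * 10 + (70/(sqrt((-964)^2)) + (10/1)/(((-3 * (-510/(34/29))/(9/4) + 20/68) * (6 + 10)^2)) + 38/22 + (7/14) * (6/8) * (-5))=2827089137387/11381400448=248.40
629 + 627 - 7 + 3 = 1252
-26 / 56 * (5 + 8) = -169 / 28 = -6.04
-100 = -100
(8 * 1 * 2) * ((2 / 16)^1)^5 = 1 / 2048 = 0.00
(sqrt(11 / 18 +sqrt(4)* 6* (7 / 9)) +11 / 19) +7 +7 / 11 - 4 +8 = sqrt(358) / 6 +2553 / 209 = 15.37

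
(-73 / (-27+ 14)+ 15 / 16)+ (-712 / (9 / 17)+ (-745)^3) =-774062571365 / 1872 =-413494963.34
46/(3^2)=5.11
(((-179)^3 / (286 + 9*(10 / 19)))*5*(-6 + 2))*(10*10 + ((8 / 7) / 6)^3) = 504627128411620 / 12789441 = 39456542.97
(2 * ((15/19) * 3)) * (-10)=-900/19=-47.37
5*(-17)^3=-24565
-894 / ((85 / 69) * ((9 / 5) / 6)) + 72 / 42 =-287664 / 119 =-2417.34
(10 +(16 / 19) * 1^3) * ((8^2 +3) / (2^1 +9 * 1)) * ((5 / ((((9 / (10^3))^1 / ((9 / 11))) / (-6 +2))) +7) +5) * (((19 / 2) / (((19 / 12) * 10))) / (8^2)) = -102831801 / 91960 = -1118.22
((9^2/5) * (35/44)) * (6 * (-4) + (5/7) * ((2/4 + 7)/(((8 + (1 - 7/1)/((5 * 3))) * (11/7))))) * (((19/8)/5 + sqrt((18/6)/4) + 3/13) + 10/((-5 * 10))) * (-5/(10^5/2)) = 2936043369/191276800000 + 11163663 * sqrt(3)/735680000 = 0.04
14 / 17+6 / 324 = 773 / 918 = 0.84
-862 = -862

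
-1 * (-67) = 67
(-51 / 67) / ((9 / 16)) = -272 / 201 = -1.35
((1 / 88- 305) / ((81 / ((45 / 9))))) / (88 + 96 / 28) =-187873 / 912384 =-0.21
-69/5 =-13.80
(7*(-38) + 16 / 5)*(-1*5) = 1314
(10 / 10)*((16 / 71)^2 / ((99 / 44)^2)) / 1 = 4096 / 408321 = 0.01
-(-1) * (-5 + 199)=194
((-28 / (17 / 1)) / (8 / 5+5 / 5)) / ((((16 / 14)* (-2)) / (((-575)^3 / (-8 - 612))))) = 9315359375 / 109616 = 84981.75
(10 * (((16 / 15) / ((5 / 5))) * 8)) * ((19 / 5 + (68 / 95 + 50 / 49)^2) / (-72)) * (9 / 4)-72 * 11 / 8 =-117.17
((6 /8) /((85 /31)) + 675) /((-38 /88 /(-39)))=60987.86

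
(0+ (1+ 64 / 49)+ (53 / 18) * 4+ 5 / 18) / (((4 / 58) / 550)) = 101019325 / 882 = 114534.38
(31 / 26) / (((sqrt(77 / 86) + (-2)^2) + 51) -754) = -931767 / 546254917 -31 * sqrt(6622) / 1092509834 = -0.00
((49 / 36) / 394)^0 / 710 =1 / 710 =0.00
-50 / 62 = -25 / 31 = -0.81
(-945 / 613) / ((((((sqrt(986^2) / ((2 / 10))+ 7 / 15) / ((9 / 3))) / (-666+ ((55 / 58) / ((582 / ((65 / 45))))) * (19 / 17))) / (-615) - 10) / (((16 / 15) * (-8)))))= -4738469145412800 / 3600590366636951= -1.32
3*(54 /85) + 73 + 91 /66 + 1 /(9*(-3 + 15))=7704161 /100980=76.29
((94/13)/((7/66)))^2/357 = 12829872/985439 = 13.02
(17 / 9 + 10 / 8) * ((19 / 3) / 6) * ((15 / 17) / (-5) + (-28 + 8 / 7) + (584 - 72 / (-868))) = 210094685 / 113832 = 1845.66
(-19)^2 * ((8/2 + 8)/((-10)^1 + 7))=-1444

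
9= 9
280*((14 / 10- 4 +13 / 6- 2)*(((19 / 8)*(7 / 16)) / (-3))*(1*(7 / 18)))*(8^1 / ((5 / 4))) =475741 / 810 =587.33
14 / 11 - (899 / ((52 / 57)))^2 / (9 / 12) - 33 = -9628334437 / 7436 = -1294827.12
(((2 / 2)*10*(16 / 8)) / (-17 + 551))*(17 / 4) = 85 / 534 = 0.16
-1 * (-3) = 3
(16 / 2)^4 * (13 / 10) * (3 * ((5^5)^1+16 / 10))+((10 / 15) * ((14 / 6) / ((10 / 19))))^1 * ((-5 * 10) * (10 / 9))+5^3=101139677681 / 2025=49945519.84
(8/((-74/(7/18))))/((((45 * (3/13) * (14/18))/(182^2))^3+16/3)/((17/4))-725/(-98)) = -0.00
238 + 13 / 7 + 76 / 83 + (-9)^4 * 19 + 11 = 72573159 / 581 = 124910.77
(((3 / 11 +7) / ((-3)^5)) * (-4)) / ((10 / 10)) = 320 / 2673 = 0.12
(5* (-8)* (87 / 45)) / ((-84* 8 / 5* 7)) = 0.08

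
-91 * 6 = -546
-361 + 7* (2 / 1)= -347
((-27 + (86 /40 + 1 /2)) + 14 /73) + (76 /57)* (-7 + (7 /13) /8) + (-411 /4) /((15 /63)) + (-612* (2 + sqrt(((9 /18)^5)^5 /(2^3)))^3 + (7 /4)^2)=-83866277710113651619 /15651548021391360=-5358.34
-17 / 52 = -0.33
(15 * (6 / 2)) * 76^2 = 259920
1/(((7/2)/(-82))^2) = 26896/49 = 548.90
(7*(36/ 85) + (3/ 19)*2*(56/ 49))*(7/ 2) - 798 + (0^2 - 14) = -1292582/ 1615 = -800.36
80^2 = 6400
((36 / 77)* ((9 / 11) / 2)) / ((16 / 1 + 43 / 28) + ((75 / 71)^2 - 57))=-3266568 / 654949405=-0.00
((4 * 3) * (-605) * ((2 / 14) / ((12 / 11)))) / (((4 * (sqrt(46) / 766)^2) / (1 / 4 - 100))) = 55644271815 / 184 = 302414520.73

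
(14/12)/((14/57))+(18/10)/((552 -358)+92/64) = 4.76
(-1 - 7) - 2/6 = -25/3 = -8.33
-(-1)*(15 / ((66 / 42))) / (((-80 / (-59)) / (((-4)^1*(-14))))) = 8673 / 22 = 394.23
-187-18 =-205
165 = 165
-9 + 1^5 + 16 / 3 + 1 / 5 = -37 / 15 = -2.47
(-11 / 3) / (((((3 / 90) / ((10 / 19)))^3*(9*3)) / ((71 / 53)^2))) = -55451000000 / 57800793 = -959.35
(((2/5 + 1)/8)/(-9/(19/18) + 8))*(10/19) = -7/40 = -0.18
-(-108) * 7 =756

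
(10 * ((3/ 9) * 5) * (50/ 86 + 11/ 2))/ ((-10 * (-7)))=2615/ 1806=1.45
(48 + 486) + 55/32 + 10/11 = 188893/352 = 536.63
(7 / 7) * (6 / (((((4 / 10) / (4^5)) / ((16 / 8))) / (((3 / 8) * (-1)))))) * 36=-414720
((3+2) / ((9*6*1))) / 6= 0.02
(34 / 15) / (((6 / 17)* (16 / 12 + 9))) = 289 / 465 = 0.62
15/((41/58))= 21.22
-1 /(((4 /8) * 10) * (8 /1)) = -0.02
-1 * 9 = -9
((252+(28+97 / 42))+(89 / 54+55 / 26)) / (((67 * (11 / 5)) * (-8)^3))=-0.00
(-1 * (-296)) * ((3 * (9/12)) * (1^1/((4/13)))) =4329/2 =2164.50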